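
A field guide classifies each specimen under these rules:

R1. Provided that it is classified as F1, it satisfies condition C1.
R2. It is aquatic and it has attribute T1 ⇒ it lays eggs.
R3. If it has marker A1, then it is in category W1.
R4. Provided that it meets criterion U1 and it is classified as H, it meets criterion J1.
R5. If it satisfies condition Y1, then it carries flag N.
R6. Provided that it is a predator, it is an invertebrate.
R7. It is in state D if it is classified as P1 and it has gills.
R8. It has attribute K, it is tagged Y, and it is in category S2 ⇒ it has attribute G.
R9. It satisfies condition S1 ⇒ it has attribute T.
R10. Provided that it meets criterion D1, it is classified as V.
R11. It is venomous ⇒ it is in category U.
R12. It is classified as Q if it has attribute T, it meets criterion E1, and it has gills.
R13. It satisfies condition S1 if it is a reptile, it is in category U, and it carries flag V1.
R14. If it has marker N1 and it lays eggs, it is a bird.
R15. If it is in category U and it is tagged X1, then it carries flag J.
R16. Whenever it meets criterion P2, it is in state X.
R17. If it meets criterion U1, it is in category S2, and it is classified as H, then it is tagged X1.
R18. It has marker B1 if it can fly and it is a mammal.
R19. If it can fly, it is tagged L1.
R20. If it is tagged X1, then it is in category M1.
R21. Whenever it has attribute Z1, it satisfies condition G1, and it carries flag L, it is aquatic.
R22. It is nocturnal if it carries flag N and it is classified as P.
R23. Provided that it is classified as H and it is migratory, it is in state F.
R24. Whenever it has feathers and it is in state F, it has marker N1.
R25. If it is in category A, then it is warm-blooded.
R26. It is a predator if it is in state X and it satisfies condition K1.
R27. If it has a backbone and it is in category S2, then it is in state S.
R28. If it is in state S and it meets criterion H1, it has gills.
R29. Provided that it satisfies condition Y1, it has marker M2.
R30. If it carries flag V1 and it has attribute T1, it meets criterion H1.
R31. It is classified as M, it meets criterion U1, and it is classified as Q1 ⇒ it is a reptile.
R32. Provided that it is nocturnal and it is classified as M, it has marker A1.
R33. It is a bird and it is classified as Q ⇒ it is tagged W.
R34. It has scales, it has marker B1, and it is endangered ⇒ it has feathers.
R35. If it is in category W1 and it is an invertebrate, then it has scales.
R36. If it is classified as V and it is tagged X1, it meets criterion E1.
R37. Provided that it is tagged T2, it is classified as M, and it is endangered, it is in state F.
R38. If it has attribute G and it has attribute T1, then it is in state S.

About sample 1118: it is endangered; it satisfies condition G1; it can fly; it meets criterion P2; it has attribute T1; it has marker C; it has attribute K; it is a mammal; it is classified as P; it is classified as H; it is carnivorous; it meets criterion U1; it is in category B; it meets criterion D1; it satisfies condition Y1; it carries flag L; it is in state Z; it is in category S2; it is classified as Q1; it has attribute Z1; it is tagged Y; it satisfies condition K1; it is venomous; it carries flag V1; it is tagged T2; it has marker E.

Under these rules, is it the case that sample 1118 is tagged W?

Forward chaining from the given facts derives: meets criterion J1, carries flag N, has attribute G, is classified as V, is in category U, is in state X, is tagged X1, has marker B1, is tagged L1, is in category M1, is aquatic, is nocturnal, is a predator, has marker M2, meets criterion H1, meets criterion E1, is in state S, lays eggs, is an invertebrate, carries flag J, has gills.
The only rule concluding "it is tagged W" is R33, which needs "it is a bird"; that is never established.

No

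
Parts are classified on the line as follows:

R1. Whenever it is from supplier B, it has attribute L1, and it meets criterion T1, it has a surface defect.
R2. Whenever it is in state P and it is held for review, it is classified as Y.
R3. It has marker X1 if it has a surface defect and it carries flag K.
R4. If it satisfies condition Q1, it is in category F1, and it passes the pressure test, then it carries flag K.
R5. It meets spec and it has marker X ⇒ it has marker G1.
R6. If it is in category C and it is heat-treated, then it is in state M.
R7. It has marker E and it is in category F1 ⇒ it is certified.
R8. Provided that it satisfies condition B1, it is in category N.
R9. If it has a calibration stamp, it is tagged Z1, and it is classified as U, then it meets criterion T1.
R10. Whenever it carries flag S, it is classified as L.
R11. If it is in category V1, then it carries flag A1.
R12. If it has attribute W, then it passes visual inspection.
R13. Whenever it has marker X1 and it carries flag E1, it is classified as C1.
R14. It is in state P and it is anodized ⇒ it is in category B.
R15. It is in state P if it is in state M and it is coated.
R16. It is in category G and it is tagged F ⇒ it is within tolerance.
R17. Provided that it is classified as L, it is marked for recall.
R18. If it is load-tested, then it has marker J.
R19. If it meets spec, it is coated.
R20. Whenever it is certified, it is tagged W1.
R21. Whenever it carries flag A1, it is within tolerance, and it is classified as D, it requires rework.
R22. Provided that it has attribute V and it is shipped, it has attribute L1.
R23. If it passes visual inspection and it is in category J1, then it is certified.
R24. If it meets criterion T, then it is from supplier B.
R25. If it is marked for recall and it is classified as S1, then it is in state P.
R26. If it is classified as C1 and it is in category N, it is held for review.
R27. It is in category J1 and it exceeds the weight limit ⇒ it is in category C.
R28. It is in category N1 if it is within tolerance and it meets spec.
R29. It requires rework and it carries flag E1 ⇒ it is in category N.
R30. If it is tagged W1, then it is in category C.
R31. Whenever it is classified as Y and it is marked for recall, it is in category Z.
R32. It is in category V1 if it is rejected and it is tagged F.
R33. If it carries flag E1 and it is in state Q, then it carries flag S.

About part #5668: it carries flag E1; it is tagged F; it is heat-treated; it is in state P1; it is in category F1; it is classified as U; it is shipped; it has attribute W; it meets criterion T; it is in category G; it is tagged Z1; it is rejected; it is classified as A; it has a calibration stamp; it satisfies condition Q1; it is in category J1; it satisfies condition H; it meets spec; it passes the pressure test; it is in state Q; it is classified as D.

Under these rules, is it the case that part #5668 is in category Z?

No

Forward chaining from the given facts derives: carries flag K, meets criterion T1, passes visual inspection, is within tolerance, is coated, is certified, is from supplier B, is in category N1, is in category V1, carries flag S, is classified as L, carries flag A1, is marked for recall, is tagged W1, requires rework, is in category N, is in category C, is in state M, is in state P.
The only rule concluding "it is in category Z" is R31, which needs "it is classified as Y"; that is never established.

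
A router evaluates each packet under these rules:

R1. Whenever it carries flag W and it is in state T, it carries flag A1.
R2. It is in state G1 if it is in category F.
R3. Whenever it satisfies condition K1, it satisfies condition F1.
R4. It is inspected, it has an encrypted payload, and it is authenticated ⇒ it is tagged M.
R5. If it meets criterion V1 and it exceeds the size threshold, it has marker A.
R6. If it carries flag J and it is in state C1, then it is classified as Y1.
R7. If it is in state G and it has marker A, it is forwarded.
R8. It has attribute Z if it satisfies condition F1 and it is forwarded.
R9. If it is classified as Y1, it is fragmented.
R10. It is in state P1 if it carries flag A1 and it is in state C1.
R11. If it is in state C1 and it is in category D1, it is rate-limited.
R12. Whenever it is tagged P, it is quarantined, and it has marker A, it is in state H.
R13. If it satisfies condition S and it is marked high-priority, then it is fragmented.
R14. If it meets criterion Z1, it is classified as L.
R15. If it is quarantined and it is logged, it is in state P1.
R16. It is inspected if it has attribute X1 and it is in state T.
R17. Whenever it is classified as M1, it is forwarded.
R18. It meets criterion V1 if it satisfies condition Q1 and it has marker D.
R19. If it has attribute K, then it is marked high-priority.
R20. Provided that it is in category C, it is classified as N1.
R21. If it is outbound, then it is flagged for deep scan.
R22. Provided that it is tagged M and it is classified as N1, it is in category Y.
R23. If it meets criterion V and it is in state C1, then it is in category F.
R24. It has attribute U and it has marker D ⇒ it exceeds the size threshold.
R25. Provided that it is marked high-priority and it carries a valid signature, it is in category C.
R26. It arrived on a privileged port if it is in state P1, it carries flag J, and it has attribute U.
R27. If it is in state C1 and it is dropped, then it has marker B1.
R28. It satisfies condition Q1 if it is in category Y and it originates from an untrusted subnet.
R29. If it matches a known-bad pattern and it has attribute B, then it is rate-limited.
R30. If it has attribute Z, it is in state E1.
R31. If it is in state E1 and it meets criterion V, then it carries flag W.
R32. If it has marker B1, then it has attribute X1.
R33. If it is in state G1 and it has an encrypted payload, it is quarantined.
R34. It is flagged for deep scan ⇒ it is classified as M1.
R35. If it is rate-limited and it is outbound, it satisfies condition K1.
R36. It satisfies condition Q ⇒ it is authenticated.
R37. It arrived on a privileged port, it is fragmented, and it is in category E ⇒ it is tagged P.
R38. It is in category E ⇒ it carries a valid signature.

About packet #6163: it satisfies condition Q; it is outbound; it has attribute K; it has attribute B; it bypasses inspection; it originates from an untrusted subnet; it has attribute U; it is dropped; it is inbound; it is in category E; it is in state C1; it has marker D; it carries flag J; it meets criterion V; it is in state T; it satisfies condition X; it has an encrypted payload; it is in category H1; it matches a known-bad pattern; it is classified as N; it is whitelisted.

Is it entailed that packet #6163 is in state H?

Yes

By R6 (it carries flag J, it is in state C1): it is classified as Y1.
By R9 (it is classified as Y1): it is fragmented.
By R19 (it has attribute K): it is marked high-priority.
By R21 (it is outbound): it is flagged for deep scan.
By R23 (it meets criterion V, it is in state C1): it is in category F.
By R24 (it has attribute U, it has marker D): it exceeds the size threshold.
By R27 (it is in state C1, it is dropped): it has marker B1.
By R29 (it matches a known-bad pattern, it has attribute B): it is rate-limited.
By R32 (it has marker B1): it has attribute X1.
By R34 (it is flagged for deep scan): it is classified as M1.
By R35 (it is rate-limited, it is outbound): it satisfies condition K1.
By R36 (it satisfies condition Q): it is authenticated.
By R38 (it is in category E): it carries a valid signature.
By R2 (it is in category F): it is in state G1.
By R3 (it satisfies condition K1): it satisfies condition F1.
By R16 (it has attribute X1, it is in state T): it is inspected.
By R17 (it is classified as M1): it is forwarded.
By R25 (it is marked high-priority, it carries a valid signature): it is in category C.
By R33 (it is in state G1, it has an encrypted payload): it is quarantined.
By R4 (it is inspected, it has an encrypted payload, it is authenticated): it is tagged M.
By R8 (it satisfies condition F1, it is forwarded): it has attribute Z.
By R20 (it is in category C): it is classified as N1.
By R22 (it is tagged M, it is classified as N1): it is in category Y.
By R28 (it is in category Y, it originates from an untrusted subnet): it satisfies condition Q1.
By R30 (it has attribute Z): it is in state E1.
By R31 (it is in state E1, it meets criterion V): it carries flag W.
By R1 (it carries flag W, it is in state T): it carries flag A1.
By R10 (it carries flag A1, it is in state C1): it is in state P1.
By R18 (it satisfies condition Q1, it has marker D): it meets criterion V1.
By R26 (it is in state P1, it carries flag J, it has attribute U): it arrived on a privileged port.
By R37 (it arrived on a privileged port, it is fragmented, it is in category E): it is tagged P.
By R5 (it meets criterion V1, it exceeds the size threshold): it has marker A.
By R12 (it is tagged P, it is quarantined, it has marker A): it is in state H.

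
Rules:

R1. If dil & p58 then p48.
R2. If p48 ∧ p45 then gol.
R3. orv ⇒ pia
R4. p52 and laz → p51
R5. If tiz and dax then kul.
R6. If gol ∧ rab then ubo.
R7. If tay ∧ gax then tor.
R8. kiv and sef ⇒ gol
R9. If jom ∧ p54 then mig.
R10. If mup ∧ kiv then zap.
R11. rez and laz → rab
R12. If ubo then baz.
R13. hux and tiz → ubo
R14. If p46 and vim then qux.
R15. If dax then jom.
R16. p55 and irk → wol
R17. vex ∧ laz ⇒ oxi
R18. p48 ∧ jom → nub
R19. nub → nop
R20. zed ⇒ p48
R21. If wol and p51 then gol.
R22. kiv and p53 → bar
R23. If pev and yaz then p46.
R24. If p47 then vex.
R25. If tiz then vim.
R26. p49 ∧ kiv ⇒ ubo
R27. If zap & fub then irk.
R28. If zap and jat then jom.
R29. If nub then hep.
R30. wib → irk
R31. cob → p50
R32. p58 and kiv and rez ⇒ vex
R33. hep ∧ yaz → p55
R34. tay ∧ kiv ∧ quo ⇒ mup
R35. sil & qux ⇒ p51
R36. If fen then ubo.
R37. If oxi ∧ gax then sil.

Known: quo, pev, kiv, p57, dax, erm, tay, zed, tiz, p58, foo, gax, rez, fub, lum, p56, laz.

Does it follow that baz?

Forward chaining from the given facts derives: kul, tor, rab, jom, p48, vim, vex, mup, zap, oxi, nub, nop, irk, hep, sil.
The only rule concluding baz is R12, which needs ubo; that is never established.

No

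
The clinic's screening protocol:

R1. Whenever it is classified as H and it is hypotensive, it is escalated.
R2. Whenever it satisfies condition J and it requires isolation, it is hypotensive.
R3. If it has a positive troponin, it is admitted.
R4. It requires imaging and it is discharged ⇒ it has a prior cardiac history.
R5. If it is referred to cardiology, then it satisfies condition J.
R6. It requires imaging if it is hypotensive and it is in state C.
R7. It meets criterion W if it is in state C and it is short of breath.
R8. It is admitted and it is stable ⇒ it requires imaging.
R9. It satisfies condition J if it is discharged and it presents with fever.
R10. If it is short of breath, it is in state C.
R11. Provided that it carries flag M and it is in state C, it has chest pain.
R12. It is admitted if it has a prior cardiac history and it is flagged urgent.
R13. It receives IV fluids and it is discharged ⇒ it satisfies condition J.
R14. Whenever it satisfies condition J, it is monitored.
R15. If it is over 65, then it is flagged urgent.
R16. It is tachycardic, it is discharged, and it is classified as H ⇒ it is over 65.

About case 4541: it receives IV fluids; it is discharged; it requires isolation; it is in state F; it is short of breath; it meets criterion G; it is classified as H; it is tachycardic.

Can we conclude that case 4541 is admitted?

Yes

By R10 (it is short of breath): it is in state C.
By R13 (it receives IV fluids, it is discharged): it satisfies condition J.
By R16 (it is tachycardic, it is discharged, it is classified as H): it is over 65.
By R2 (it satisfies condition J, it requires isolation): it is hypotensive.
By R6 (it is hypotensive, it is in state C): it requires imaging.
By R15 (it is over 65): it is flagged urgent.
By R4 (it requires imaging, it is discharged): it has a prior cardiac history.
By R12 (it has a prior cardiac history, it is flagged urgent): it is admitted.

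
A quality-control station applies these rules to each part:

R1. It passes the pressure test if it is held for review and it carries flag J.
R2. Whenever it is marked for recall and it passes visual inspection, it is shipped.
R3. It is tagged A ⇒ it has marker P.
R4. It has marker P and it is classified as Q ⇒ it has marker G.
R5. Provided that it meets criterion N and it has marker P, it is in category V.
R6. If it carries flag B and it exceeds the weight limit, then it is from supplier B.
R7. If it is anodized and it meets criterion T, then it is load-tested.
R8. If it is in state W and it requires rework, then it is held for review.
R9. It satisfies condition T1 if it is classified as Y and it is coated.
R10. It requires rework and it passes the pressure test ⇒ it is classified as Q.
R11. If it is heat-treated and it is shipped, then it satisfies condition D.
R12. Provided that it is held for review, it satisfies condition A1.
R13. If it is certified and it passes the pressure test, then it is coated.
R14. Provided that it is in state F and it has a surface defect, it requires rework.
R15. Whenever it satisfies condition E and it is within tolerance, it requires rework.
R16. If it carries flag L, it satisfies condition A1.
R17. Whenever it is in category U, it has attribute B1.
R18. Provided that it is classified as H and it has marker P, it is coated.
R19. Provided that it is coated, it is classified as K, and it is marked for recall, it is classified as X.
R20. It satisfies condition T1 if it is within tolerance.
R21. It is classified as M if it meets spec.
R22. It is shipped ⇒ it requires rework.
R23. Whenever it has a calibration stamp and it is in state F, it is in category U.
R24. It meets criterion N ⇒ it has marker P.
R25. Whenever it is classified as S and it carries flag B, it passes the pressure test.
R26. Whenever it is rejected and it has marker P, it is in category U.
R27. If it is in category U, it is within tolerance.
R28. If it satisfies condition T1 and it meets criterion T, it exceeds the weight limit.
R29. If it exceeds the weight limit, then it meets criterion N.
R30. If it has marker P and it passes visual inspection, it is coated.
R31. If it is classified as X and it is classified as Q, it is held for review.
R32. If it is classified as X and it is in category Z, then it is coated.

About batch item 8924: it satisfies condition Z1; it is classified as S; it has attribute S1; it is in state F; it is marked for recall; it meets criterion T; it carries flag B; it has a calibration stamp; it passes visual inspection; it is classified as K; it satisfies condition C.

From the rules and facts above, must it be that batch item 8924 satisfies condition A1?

Yes

By R2 (it is marked for recall, it passes visual inspection): it is shipped.
By R22 (it is shipped): it requires rework.
By R23 (it has a calibration stamp, it is in state F): it is in category U.
By R25 (it is classified as S, it carries flag B): it passes the pressure test.
By R27 (it is in category U): it is within tolerance.
By R10 (it requires rework, it passes the pressure test): it is classified as Q.
By R20 (it is within tolerance): it satisfies condition T1.
By R28 (it satisfies condition T1, it meets criterion T): it exceeds the weight limit.
By R29 (it exceeds the weight limit): it meets criterion N.
By R24 (it meets criterion N): it has marker P.
By R30 (it has marker P, it passes visual inspection): it is coated.
By R19 (it is coated, it is classified as K, it is marked for recall): it is classified as X.
By R31 (it is classified as X, it is classified as Q): it is held for review.
By R12 (it is held for review): it satisfies condition A1.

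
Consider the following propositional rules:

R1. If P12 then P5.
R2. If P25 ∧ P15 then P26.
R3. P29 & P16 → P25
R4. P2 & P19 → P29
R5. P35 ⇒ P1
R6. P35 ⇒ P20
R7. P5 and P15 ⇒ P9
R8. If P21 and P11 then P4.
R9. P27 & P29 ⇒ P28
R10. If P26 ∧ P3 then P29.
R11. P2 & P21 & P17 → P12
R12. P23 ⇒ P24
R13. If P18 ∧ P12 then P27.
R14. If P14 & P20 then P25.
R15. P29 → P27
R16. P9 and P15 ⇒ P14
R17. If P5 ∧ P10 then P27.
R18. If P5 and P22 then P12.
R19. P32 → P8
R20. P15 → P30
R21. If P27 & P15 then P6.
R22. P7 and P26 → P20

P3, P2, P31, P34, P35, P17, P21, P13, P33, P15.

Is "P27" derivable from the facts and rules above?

Yes

P20  (by R6: P35)
P12  (by R11: P2, P21, P17)
P5  (by R1: P12)
P9  (by R7: P5, P15)
P14  (by R16: P9, P15)
P25  (by R14: P14, P20)
P26  (by R2: P25, P15)
P29  (by R10: P26, P3)
P27  (by R15: P29)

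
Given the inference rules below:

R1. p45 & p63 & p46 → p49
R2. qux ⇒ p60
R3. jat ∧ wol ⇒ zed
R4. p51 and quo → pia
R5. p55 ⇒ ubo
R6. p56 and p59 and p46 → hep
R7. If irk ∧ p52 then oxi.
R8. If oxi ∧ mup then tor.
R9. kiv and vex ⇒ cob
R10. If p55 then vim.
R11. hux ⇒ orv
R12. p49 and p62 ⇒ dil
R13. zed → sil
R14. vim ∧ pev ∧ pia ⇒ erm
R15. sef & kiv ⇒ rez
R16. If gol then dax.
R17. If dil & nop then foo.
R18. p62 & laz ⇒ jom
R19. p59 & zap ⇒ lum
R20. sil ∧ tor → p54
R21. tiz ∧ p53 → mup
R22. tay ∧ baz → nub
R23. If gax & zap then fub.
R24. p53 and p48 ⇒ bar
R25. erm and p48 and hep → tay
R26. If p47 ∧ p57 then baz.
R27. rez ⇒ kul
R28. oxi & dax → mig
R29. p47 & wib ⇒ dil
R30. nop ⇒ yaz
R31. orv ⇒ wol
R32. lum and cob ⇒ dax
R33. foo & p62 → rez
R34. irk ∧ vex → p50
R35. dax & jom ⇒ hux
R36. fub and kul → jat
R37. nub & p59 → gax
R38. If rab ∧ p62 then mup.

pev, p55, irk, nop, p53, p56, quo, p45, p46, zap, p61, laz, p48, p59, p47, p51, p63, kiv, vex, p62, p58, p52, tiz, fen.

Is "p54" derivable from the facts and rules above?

No

Forward chaining from the given facts derives: p49, pia, ubo, hep, oxi, cob, vim, dil, erm, foo, jom, lum, mup, bar, tay, yaz, dax, rez, p50, hux, tor, orv, kul, mig, wol.
The only rule concluding p54 is R20, which needs sil; that is never established.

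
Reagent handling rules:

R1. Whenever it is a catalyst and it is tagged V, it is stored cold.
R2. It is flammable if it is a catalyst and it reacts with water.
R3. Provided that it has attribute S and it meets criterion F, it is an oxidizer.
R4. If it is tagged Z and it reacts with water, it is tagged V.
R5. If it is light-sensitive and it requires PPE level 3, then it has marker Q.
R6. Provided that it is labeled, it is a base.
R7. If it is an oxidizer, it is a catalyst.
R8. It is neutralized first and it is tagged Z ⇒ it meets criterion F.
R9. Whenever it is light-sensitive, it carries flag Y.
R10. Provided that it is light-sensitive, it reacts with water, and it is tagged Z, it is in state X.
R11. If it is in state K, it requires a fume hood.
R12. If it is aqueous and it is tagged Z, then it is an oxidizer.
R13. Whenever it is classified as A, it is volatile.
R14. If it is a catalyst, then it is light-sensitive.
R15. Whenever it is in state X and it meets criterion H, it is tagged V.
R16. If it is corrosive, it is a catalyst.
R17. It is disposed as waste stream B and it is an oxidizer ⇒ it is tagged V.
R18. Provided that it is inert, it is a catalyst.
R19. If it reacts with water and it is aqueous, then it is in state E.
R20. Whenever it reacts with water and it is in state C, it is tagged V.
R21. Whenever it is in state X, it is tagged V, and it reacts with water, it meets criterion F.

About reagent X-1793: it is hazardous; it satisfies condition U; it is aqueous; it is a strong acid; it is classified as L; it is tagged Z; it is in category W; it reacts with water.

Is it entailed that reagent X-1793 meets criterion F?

Yes

By R4 (it is tagged Z, it reacts with water): it is tagged V.
By R12 (it is aqueous, it is tagged Z): it is an oxidizer.
By R7 (it is an oxidizer): it is a catalyst.
By R14 (it is a catalyst): it is light-sensitive.
By R10 (it is light-sensitive, it reacts with water, it is tagged Z): it is in state X.
By R21 (it is in state X, it is tagged V, it reacts with water): it meets criterion F.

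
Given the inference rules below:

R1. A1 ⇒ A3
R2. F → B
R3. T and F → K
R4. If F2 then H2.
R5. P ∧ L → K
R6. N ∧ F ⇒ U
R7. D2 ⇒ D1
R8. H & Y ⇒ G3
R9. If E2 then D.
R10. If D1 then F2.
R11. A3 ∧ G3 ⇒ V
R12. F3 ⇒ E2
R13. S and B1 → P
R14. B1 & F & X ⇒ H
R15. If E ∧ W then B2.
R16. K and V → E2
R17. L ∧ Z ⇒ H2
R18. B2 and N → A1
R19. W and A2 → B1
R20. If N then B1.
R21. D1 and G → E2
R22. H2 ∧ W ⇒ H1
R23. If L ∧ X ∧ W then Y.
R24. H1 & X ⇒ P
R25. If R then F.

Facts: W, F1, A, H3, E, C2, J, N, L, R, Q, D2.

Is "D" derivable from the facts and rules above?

Forward chaining from the given facts derives: D1, F2, B2, A1, B1, F, A3, B, H2, U, H1.
The only rule concluding D is R9, which needs E2; that is never established.

No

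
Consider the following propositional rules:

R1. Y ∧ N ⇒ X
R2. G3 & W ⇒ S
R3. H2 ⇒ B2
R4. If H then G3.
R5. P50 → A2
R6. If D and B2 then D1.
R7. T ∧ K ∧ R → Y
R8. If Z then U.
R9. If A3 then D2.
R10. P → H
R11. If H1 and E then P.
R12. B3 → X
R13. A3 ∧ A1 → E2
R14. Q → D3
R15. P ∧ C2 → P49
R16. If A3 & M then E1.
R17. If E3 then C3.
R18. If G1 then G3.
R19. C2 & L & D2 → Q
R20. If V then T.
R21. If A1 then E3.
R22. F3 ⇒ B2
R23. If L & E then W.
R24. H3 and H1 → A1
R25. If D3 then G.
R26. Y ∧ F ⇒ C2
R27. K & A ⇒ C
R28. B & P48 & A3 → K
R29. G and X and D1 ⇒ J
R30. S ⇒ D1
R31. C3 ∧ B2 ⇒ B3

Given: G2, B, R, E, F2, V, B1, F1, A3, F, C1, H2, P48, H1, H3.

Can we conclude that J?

No

Forward chaining from the given facts derives: B2, D2, P, T, A1, K, Y, H, E2, E3, C2, G3, P49, C3, B3, X.
The only rule concluding J is R29, which needs G; that is never established.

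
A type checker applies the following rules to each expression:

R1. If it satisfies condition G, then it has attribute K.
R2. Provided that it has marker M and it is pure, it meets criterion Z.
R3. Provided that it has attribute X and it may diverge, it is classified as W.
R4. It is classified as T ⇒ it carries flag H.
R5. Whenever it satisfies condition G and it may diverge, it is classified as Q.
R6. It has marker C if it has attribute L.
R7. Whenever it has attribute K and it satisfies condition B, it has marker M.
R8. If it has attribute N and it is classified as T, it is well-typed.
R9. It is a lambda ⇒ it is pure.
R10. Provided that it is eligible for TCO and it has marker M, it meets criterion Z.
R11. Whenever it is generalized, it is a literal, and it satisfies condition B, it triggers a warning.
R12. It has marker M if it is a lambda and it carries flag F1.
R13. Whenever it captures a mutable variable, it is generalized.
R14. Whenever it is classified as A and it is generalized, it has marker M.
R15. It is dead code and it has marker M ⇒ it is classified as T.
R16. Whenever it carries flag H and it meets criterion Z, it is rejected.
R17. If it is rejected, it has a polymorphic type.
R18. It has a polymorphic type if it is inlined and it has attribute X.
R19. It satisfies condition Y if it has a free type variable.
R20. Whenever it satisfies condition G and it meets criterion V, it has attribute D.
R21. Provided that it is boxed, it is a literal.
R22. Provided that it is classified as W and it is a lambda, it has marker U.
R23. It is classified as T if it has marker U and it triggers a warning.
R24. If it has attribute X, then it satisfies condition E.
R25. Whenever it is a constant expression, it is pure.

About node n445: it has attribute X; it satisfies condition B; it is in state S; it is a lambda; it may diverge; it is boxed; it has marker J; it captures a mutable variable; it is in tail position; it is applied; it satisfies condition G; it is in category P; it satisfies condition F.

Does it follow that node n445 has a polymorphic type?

Yes

By R1 (it satisfies condition G): it has attribute K.
By R3 (it has attribute X, it may diverge): it is classified as W.
By R7 (it has attribute K, it satisfies condition B): it has marker M.
By R9 (it is a lambda): it is pure.
By R13 (it captures a mutable variable): it is generalized.
By R21 (it is boxed): it is a literal.
By R22 (it is classified as W, it is a lambda): it has marker U.
By R2 (it has marker M, it is pure): it meets criterion Z.
By R11 (it is generalized, it is a literal, it satisfies condition B): it triggers a warning.
By R23 (it has marker U, it triggers a warning): it is classified as T.
By R4 (it is classified as T): it carries flag H.
By R16 (it carries flag H, it meets criterion Z): it is rejected.
By R17 (it is rejected): it has a polymorphic type.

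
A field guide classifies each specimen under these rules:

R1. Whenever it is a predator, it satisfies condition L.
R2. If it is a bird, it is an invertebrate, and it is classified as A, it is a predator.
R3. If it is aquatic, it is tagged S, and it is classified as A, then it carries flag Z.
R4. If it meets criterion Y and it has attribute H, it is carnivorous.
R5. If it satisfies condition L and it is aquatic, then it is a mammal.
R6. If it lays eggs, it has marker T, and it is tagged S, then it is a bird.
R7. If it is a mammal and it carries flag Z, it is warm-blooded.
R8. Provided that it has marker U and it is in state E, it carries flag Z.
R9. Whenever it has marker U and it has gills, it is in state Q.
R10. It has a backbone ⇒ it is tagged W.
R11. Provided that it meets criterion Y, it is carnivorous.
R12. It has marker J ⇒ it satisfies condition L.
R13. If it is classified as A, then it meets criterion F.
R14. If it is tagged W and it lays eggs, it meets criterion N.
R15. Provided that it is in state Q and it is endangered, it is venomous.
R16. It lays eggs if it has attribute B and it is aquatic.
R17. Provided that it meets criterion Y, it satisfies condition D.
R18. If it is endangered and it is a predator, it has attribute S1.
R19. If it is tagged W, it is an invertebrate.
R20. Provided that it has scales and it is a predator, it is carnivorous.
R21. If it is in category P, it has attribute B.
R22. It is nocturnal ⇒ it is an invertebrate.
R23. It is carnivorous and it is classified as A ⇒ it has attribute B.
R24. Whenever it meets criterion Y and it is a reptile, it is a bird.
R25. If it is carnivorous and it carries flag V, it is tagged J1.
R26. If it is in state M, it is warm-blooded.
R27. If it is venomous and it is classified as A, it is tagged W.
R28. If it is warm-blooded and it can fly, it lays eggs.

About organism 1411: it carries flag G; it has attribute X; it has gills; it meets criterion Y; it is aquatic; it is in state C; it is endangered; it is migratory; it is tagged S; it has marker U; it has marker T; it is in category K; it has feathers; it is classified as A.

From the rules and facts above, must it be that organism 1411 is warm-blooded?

Yes

By R3 (it is aquatic, it is tagged S, it is classified as A): it carries flag Z.
By R9 (it has marker U, it has gills): it is in state Q.
By R11 (it meets criterion Y): it is carnivorous.
By R15 (it is in state Q, it is endangered): it is venomous.
By R23 (it is carnivorous, it is classified as A): it has attribute B.
By R27 (it is venomous, it is classified as A): it is tagged W.
By R16 (it has attribute B, it is aquatic): it lays eggs.
By R19 (it is tagged W): it is an invertebrate.
By R6 (it lays eggs, it has marker T, it is tagged S): it is a bird.
By R2 (it is a bird, it is an invertebrate, it is classified as A): it is a predator.
By R1 (it is a predator): it satisfies condition L.
By R5 (it satisfies condition L, it is aquatic): it is a mammal.
By R7 (it is a mammal, it carries flag Z): it is warm-blooded.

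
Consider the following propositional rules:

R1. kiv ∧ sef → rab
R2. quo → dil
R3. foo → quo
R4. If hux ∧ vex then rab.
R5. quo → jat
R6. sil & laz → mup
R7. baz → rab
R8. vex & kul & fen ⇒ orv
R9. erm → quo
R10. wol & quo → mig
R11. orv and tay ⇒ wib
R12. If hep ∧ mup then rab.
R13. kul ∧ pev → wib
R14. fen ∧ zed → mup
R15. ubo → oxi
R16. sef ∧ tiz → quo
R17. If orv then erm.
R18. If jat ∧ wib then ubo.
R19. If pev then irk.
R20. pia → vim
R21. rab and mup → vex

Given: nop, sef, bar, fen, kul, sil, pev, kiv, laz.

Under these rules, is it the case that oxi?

Yes

rab  (by R1: kiv, sef)
mup  (by R6: sil, laz)
wib  (by R13: kul, pev)
vex  (by R21: rab, mup)
orv  (by R8: vex, kul, fen)
erm  (by R17: orv)
quo  (by R9: erm)
jat  (by R5: quo)
ubo  (by R18: jat, wib)
oxi  (by R15: ubo)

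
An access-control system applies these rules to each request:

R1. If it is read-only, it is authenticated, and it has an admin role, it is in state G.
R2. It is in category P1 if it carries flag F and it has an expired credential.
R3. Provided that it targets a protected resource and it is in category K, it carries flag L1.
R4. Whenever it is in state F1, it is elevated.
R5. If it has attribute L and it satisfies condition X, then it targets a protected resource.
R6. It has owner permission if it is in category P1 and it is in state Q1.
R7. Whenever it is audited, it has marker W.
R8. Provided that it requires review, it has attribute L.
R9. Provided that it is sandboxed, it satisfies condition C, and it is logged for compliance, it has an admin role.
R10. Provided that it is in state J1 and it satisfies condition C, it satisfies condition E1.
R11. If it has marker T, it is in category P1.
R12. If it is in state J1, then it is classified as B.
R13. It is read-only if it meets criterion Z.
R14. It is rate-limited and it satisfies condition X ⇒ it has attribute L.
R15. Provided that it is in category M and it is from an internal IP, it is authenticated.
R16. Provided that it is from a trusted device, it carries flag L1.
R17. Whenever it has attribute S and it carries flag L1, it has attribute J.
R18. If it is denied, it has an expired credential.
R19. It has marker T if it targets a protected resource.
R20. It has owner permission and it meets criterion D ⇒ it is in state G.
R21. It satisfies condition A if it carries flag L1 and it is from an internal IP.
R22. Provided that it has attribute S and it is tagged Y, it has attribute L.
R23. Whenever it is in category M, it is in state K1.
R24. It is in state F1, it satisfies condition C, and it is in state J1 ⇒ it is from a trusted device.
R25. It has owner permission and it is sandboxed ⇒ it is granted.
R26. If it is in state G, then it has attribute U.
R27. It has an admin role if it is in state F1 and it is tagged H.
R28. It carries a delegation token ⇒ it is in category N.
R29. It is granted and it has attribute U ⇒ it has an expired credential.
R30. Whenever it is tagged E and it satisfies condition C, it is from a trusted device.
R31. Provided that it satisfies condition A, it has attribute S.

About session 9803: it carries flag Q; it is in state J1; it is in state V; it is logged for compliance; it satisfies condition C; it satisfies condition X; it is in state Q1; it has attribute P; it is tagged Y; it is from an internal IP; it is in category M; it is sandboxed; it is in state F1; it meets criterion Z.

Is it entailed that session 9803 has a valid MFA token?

No

Forward chaining from the given facts derives: is elevated, has an admin role, satisfies condition E1, is classified as B, is read-only, is authenticated, is in state K1, is from a trusted device, is in state G, carries flag L1, satisfies condition A, has attribute U, has attribute S, has attribute J, has attribute L, targets a protected resource, has marker T, is in category P1, has owner permission, is granted, has an expired credential.
No rule has "it has a valid MFA token" as its conclusion, and it is not among the given facts.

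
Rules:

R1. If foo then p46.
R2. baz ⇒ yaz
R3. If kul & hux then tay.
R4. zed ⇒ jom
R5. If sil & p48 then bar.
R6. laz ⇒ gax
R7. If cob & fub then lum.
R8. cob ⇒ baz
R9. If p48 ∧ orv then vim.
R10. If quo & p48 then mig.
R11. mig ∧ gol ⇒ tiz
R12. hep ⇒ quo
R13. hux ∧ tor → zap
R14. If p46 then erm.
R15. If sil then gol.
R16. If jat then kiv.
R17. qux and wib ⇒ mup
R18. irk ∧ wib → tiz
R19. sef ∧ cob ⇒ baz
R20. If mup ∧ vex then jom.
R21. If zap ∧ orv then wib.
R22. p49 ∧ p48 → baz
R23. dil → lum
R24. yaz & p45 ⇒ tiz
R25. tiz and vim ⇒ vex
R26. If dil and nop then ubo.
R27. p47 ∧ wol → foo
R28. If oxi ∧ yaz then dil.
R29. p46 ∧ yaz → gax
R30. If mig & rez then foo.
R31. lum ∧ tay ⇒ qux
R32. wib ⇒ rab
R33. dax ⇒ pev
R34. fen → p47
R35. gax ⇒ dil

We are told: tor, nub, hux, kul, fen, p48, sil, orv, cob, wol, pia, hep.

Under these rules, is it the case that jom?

Yes

tay  (by R3: kul, hux)
baz  (by R8: cob)
vim  (by R9: p48, orv)
quo  (by R12: hep)
zap  (by R13: hux, tor)
gol  (by R15: sil)
wib  (by R21: zap, orv)
p47  (by R34: fen)
yaz  (by R2: baz)
mig  (by R10: quo, p48)
tiz  (by R11: mig, gol)
vex  (by R25: tiz, vim)
foo  (by R27: p47, wol)
p46  (by R1: foo)
gax  (by R29: p46, yaz)
dil  (by R35: gax)
lum  (by R23: dil)
qux  (by R31: lum, tay)
mup  (by R17: qux, wib)
jom  (by R20: mup, vex)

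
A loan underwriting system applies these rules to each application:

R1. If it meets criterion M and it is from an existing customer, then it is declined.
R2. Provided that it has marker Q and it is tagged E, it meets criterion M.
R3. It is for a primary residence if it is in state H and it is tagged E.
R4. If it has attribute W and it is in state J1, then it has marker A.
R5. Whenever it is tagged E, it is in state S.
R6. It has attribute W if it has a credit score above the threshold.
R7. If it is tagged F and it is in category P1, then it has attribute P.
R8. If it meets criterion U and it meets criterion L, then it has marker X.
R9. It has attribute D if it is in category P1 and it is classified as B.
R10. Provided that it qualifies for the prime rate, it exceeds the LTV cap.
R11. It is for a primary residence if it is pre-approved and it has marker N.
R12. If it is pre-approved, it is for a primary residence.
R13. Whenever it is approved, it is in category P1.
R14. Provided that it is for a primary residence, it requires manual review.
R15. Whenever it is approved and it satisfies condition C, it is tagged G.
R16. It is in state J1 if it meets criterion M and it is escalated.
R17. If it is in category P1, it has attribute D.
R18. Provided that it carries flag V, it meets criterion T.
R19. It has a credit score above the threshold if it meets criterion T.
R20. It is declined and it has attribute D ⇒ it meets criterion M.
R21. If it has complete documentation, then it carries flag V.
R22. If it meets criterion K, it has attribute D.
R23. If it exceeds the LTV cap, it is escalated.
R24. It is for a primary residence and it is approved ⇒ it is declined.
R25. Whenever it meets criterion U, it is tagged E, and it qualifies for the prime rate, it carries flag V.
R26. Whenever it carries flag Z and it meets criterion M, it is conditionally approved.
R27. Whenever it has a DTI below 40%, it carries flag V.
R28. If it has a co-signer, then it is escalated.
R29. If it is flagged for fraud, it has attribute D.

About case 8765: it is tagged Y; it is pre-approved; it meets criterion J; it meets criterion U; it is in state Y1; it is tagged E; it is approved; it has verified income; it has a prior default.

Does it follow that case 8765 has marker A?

No

Forward chaining from the given facts derives: is in state S, is for a primary residence, is in category P1, requires manual review, has attribute D, is declined, meets criterion M.
The only rule concluding "it has marker A" is R4, which needs "it has attribute W"; that is never established.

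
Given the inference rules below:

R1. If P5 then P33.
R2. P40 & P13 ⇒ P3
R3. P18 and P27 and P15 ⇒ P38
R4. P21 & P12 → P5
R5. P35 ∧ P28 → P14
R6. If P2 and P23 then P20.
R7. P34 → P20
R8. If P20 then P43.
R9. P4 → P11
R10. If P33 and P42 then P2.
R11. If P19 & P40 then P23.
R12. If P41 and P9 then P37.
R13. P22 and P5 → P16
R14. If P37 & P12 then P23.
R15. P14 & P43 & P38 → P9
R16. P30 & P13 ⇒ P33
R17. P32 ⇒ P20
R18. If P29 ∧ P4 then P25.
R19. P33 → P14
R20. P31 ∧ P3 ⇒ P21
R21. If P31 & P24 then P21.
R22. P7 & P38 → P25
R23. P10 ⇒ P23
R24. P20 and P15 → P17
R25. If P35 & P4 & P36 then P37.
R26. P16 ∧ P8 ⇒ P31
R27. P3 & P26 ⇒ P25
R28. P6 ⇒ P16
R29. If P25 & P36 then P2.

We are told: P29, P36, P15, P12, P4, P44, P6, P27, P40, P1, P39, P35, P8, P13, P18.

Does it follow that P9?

P3  (by R2: P40, P13)
P38  (by R3: P18, P27, P15)
P25  (by R18: P29, P4)
P37  (by R25: P35, P4, P36)
P16  (by R28: P6)
P2  (by R29: P25, P36)
P23  (by R14: P37, P12)
P31  (by R26: P16, P8)
P20  (by R6: P2, P23)
P43  (by R8: P20)
P21  (by R20: P31, P3)
P5  (by R4: P21, P12)
P33  (by R1: P5)
P14  (by R19: P33)
P9  (by R15: P14, P43, P38)

Yes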